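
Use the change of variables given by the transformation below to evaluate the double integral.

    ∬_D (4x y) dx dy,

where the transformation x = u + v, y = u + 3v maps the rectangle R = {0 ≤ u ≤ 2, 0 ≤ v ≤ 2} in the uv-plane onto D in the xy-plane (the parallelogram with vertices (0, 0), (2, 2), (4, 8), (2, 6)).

Compute the Jacobian determinant of (x, y) with respect to (u, v):

    ∂(x,y)/∂(u,v) = | 1  1 | = (1)(3) - (1)(1) = 2.
                   | 1  3 |

Its absolute value is |J| = 2 (the area scaling factor).

Substituting x = u + v, y = u + 3v into the integrand,

    4x y → 4u^2 + 16u v + 12v^2,

so the integral becomes

    ∬_R (4u^2 + 16u v + 12v^2) · |J| du dv = ∫_0^2 ∫_0^2 (8u^2 + 32u v + 24v^2) dv du.

Inner (v): 16u^2 + 64u + 64.
Outer (u): 896/3.

Therefore ∬_D (4x y) dx dy = 896/3.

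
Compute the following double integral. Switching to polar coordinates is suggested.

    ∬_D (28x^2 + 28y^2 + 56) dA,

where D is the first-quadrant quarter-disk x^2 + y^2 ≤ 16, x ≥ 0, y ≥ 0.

The region D is 0 ≤ r ≤ 4, 0 ≤ θ ≤ π/2 in polar coordinates, where x = r cos(θ), y = r sin(θ), and dA = r dr dθ.

Under the substitution, the integrand becomes 28r^2 + 56, so

    ∬_D (28x^2 + 28y^2 + 56) dA = ∫_{0}^{π/2} ∫_{0}^{4} (28r^2 + 56) · r dr dθ.

Inner integral (in r): ∫_{0}^{4} (28r^2 + 56) · r dr = 2240.

Outer integral (in θ): ∫_{0}^{π/2} (2240) dθ = 1120π.

Therefore ∬_D (28x^2 + 28y^2 + 56) dA = 1120π.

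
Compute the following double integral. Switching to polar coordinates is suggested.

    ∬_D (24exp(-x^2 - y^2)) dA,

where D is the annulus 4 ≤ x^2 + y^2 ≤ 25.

The region D is 2 ≤ r ≤ 5, 0 ≤ θ ≤ 2π in polar coordinates, where x = r cos(θ), y = r sin(θ), and dA = r dr dθ.

Under the substitution, the integrand becomes 24exp(-r^2), so

    ∬_D (24exp(-x^2 - y^2)) dA = ∫_{0}^{2π} ∫_{2}^{5} (24exp(-r^2)) · r dr dθ.

Inner integral (in r): ∫_{2}^{5} (24exp(-r^2)) · r dr = -(12 - 12exp(21))exp(-25).

Outer integral (in θ): ∫_{0}^{2π} (-(12 - 12exp(21))exp(-25)) dθ = -24π (1 - exp(21))exp(-25).

Therefore ∬_D (24exp(-x^2 - y^2)) dA = -24π (1 - exp(21))exp(-25).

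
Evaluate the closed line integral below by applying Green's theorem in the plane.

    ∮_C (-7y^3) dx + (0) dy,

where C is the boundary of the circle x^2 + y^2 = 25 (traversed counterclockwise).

Green's theorem converts the closed line integral into a double integral over the enclosed region D:

    ∮_C P dx + Q dy = ∬_D (∂Q/∂x - ∂P/∂y) dA.

Here P = -7y^3, Q = 0, so

    ∂Q/∂x = 0,    ∂P/∂y = -21y^2,
    ∂Q/∂x - ∂P/∂y = 21y^2.

D is the region x^2 + y^2 ≤ 25. Evaluating the double integral:

In polar coordinates (x = r cos θ, y = r sin θ, dA = r dr dθ) the integrand becomes 21r^2sin(θ)^2, so

    ∬_D (21y^2) dA = ∫_0^{2π} ∫_0^{5} (21r^2sin(θ)^2) · r dr dθ.

Inner (r from 0 to 5): 13125sin(θ)^2/4.
Outer (θ from 0 to 2π): 13125π/4.

Therefore ∮_C P dx + Q dy = 13125π/4.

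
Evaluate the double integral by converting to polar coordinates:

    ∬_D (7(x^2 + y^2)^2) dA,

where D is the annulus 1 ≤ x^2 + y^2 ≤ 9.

The region D is 1 ≤ r ≤ 3, 0 ≤ θ ≤ 2π in polar coordinates, where x = r cos(θ), y = r sin(θ), and dA = r dr dθ.

Under the substitution, the integrand becomes 7r^4, so

    ∬_D (7(x^2 + y^2)^2) dA = ∫_{0}^{2π} ∫_{1}^{3} (7r^4) · r dr dθ.

Inner integral (in r): ∫_{1}^{3} (7r^4) · r dr = 2548/3.

Outer integral (in θ): ∫_{0}^{2π} (2548/3) dθ = 5096π/3.

Therefore ∬_D (7(x^2 + y^2)^2) dA = 5096π/3.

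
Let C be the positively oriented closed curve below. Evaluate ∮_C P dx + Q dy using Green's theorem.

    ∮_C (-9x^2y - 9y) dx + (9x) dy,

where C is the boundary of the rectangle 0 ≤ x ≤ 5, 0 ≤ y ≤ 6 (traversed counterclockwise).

Green's theorem converts the closed line integral into a double integral over the enclosed region D:

    ∮_C P dx + Q dy = ∬_D (∂Q/∂x - ∂P/∂y) dA.

Here P = -9x^2y - 9y, Q = 9x, so

    ∂Q/∂x = 9,    ∂P/∂y = -9x^2 - 9,
    ∂Q/∂x - ∂P/∂y = 9x^2 + 18.

D is the region 0 ≤ x ≤ 5, 0 ≤ y ≤ 6. Evaluating the double integral:

    ∬_D (9x^2 + 18) dA = ∫_0^{5} ∫_0^{6} (9x^2 + 18) dy dx.

Inner (y from 0 to 6): 54x^2 + 108.
Outer (x from 0 to 5): 2790.

Therefore ∮_C P dx + Q dy = 2790.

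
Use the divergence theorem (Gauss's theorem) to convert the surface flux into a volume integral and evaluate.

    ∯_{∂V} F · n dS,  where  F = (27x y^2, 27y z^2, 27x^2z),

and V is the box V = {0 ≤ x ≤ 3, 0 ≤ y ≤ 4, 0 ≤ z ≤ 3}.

By the divergence theorem,

    ∯_{∂V} F · n dS = ∭_V (∇ · F) dV.

Compute the divergence:
    ∇ · F = ∂F_x/∂x + ∂F_y/∂y + ∂F_z/∂z = 27y^2 + 27z^2 + 27x^2 = 27x^2 + 27y^2 + 27z^2.

V is a rectangular box, so dV = dx dy dz with 0 ≤ x ≤ 3, 0 ≤ y ≤ 4, 0 ≤ z ≤ 3.

Integrate (27x^2 + 27y^2 + 27z^2) over V as an iterated integral:

    ∭_V (∇·F) dV = ∫_0^{3} ∫_0^{4} ∫_0^{3} (27x^2 + 27y^2 + 27z^2) dz dy dx.

Inner (z from 0 to 3): 81x^2 + 81y^2 + 243.
Middle (y from 0 to 4): 324x^2 + 2700.
Outer (x from 0 to 3): 11016.

Therefore ∯_{∂V} F · n dS = 11016.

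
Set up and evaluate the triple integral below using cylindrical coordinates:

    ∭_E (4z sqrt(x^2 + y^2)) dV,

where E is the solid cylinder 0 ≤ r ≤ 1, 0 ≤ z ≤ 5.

In cylindrical coordinates, x = r cos(θ), y = r sin(θ), z = z, and dV = r dr dθ dz.

The integrand becomes 4r z, so

    ∭_E (4z sqrt(x^2 + y^2)) dV = ∫_{0}^{2π} ∫_{0}^{1} ∫_{0}^{5} (4r z) · r dz dr dθ.

Inner (z): 50r^2.
Middle (r from 0 to 1): 50/3.
Outer (θ): 100π/3.

Therefore the triple integral equals 100π/3.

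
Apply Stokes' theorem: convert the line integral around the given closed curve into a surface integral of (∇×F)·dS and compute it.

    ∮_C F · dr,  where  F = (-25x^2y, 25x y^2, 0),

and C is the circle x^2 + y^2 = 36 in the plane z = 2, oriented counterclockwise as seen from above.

Let S be the flat disk x^2 + y^2 ≤ 36 in the plane z = 2, with upward unit normal n̂ = ẑ. By Stokes' theorem,

    ∮_C F · dr = ∬_S (∇ × F) · n̂ dS = ∬_D (curl F)_z dA,

where D is the disk x^2 + y^2 ≤ 36.

Compute the curl of F = (-25x^2y, 25x y^2, 0):
    (∇ × F)_x = ∂F_z/∂y - ∂F_y/∂z = 0,
    (∇ × F)_y = ∂F_x/∂z - ∂F_z/∂x = 0,
    (∇ × F)_z = ∂F_y/∂x - ∂F_x/∂y = 25x^2 + 25y^2.

On z = 2, (curl F)_z = 25x^2 + 25y^2.

Convert to polar (x = r cos θ, y = r sin θ, dA = r dr dθ); the integrand becomes 25r^2, so

    ∬_D (curl F)_z dA = ∫_0^{2π} ∫_0^{6} (25r^2) · r dr dθ.

Inner (r from 0 to 6): 8100.
Outer (θ from 0 to 2π): 16200π.

Therefore ∮_C F · dr = 16200π.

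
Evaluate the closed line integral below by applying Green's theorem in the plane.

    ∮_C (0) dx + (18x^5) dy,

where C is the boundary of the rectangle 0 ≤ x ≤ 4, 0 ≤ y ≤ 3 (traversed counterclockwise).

Green's theorem converts the closed line integral into a double integral over the enclosed region D:

    ∮_C P dx + Q dy = ∬_D (∂Q/∂x - ∂P/∂y) dA.

Here P = 0, Q = 18x^5, so

    ∂Q/∂x = 90x^4,    ∂P/∂y = 0,
    ∂Q/∂x - ∂P/∂y = 90x^4.

D is the region 0 ≤ x ≤ 4, 0 ≤ y ≤ 3. Evaluating the double integral:

    ∬_D (90x^4) dA = ∫_0^{4} ∫_0^{3} (90x^4) dy dx.

Inner (y from 0 to 3): 270x^4.
Outer (x from 0 to 4): 55296.

Therefore ∮_C P dx + Q dy = 55296.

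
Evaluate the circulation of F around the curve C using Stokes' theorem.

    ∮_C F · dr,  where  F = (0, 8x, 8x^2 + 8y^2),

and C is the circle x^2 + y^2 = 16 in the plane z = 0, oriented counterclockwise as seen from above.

Let S be the flat disk x^2 + y^2 ≤ 16 in the plane z = 0, with upward unit normal n̂ = ẑ. By Stokes' theorem,

    ∮_C F · dr = ∬_S (∇ × F) · n̂ dS = ∬_D (curl F)_z dA,

where D is the disk x^2 + y^2 ≤ 16.

Compute the curl of F = (0, 8x, 8x^2 + 8y^2):
    (∇ × F)_x = ∂F_z/∂y - ∂F_y/∂z = 16y,
    (∇ × F)_y = ∂F_x/∂z - ∂F_z/∂x = -16x,
    (∇ × F)_z = ∂F_y/∂x - ∂F_x/∂y = 8.

On z = 0, (curl F)_z = 8.

Convert to polar (x = r cos θ, y = r sin θ, dA = r dr dθ); the integrand becomes 8, so

    ∬_D (curl F)_z dA = ∫_0^{2π} ∫_0^{4} (8) · r dr dθ.

Inner (r from 0 to 4): 64.
Outer (θ from 0 to 2π): 128π.

Therefore ∮_C F · dr = 128π.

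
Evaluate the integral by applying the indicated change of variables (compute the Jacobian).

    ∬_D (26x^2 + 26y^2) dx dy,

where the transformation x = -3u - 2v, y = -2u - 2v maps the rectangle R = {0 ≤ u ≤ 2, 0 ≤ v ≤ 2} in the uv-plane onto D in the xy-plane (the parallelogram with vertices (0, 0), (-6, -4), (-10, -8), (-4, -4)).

Compute the Jacobian determinant of (x, y) with respect to (u, v):

    ∂(x,y)/∂(u,v) = | -3  -2 | = (-3)(-2) - (-2)(-2) = 2.
                   | -2  -2 |

Its absolute value is |J| = 2 (the area scaling factor).

Substituting x = -3u - 2v, y = -2u - 2v into the integrand,

    26x^2 + 26y^2 → 338u^2 + 520u v + 208v^2,

so the integral becomes

    ∬_R (338u^2 + 520u v + 208v^2) · |J| du dv = ∫_0^2 ∫_0^2 (676u^2 + 1040u v + 416v^2) dv du.

Inner (v): 1352u^2 + 2080u + 3328/3.
Outer (u): 9984.

Therefore ∬_D (26x^2 + 26y^2) dx dy = 9984.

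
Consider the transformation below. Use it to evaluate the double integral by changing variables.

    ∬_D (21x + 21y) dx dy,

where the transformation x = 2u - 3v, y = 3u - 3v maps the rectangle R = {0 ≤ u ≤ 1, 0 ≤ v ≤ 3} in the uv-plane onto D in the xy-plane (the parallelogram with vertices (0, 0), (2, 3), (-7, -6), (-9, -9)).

Compute the Jacobian determinant of (x, y) with respect to (u, v):

    ∂(x,y)/∂(u,v) = | 2  -3 | = (2)(-3) - (-3)(3) = 3.
                   | 3  -3 |

Its absolute value is |J| = 3 (the area scaling factor).

Substituting x = 2u - 3v, y = 3u - 3v into the integrand,

    21x + 21y → 105u - 126v,

so the integral becomes

    ∬_R (105u - 126v) · |J| du dv = ∫_0^1 ∫_0^3 (315u - 378v) dv du.

Inner (v): 945u - 1701.
Outer (u): -2457/2.

Therefore ∬_D (21x + 21y) dx dy = -2457/2.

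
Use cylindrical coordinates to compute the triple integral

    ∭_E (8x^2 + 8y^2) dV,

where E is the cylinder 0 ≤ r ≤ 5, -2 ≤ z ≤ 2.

In cylindrical coordinates, x = r cos(θ), y = r sin(θ), z = z, and dV = r dr dθ dz.

The integrand becomes 8r^2, so

    ∭_E (8x^2 + 8y^2) dV = ∫_{0}^{2π} ∫_{0}^{5} ∫_{-2}^{2} (8r^2) · r dz dr dθ.

Inner (z): 32r^3.
Middle (r from 0 to 5): 5000.
Outer (θ): 10000π.

Therefore the triple integral equals 10000π.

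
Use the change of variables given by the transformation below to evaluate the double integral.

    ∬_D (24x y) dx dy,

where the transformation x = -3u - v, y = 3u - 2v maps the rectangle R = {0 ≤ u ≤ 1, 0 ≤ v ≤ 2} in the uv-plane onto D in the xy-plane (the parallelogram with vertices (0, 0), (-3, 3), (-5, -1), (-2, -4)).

Compute the Jacobian determinant of (x, y) with respect to (u, v):

    ∂(x,y)/∂(u,v) = | -3  -1 | = (-3)(-2) - (-1)(3) = 9.
                   | 3  -2 |

Its absolute value is |J| = 9 (the area scaling factor).

Substituting x = -3u - v, y = 3u - 2v into the integrand,

    24x y → -216u^2 + 72u v + 48v^2,

so the integral becomes

    ∬_R (-216u^2 + 72u v + 48v^2) · |J| du dv = ∫_0^1 ∫_0^2 (-1944u^2 + 648u v + 432v^2) dv du.

Inner (v): -3888u^2 + 1296u + 1152.
Outer (u): 504.

Therefore ∬_D (24x y) dx dy = 504.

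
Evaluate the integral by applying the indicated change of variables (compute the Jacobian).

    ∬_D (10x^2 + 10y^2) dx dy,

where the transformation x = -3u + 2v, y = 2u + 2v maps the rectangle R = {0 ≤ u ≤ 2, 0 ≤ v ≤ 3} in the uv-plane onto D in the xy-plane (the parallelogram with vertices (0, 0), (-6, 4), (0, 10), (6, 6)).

Compute the Jacobian determinant of (x, y) with respect to (u, v):

    ∂(x,y)/∂(u,v) = | -3  2 | = (-3)(2) - (2)(2) = -10.
                   | 2  2 |

Its absolute value is |J| = 10 (the area scaling factor).

Substituting x = -3u + 2v, y = 2u + 2v into the integrand,

    10x^2 + 10y^2 → 130u^2 - 40u v + 80v^2,

so the integral becomes

    ∬_R (130u^2 - 40u v + 80v^2) · |J| du dv = ∫_0^2 ∫_0^3 (1300u^2 - 400u v + 800v^2) dv du.

Inner (v): 3900u^2 - 1800u + 7200.
Outer (u): 21200.

Therefore ∬_D (10x^2 + 10y^2) dx dy = 21200.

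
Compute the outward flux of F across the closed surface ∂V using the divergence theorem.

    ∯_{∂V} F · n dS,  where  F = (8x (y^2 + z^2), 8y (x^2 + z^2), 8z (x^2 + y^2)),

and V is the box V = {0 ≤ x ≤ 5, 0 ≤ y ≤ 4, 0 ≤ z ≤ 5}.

By the divergence theorem,

    ∯_{∂V} F · n dS = ∭_V (∇ · F) dV.

Compute the divergence:
    ∇ · F = ∂F_x/∂x + ∂F_y/∂y + ∂F_z/∂z = 8y^2 + 8z^2 + 8x^2 + 8z^2 + 8x^2 + 8y^2 = 16x^2 + 16y^2 + 16z^2.

V is a rectangular box, so dV = dx dy dz with 0 ≤ x ≤ 5, 0 ≤ y ≤ 4, 0 ≤ z ≤ 5.

Integrate (16x^2 + 16y^2 + 16z^2) over V as an iterated integral:

    ∭_V (∇·F) dV = ∫_0^{5} ∫_0^{4} ∫_0^{5} (16x^2 + 16y^2 + 16z^2) dz dy dx.

Inner (z from 0 to 5): 80x^2 + 80y^2 + 2000/3.
Middle (y from 0 to 4): 320x^2 + 13120/3.
Outer (x from 0 to 5): 35200.

Therefore ∯_{∂V} F · n dS = 35200.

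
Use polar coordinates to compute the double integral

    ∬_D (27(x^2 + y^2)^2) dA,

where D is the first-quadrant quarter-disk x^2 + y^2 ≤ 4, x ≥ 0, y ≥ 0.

The region D is 0 ≤ r ≤ 2, 0 ≤ θ ≤ π/2 in polar coordinates, where x = r cos(θ), y = r sin(θ), and dA = r dr dθ.

Under the substitution, the integrand becomes 27r^4, so

    ∬_D (27(x^2 + y^2)^2) dA = ∫_{0}^{π/2} ∫_{0}^{2} (27r^4) · r dr dθ.

Inner integral (in r): ∫_{0}^{2} (27r^4) · r dr = 288.

Outer integral (in θ): ∫_{0}^{π/2} (288) dθ = 144π.

Therefore ∬_D (27(x^2 + y^2)^2) dA = 144π.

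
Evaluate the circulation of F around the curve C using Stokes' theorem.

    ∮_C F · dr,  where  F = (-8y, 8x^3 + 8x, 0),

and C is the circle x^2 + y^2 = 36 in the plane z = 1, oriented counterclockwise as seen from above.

Let S be the flat disk x^2 + y^2 ≤ 36 in the plane z = 1, with upward unit normal n̂ = ẑ. By Stokes' theorem,

    ∮_C F · dr = ∬_S (∇ × F) · n̂ dS = ∬_D (curl F)_z dA,

where D is the disk x^2 + y^2 ≤ 36.

Compute the curl of F = (-8y, 8x^3 + 8x, 0):
    (∇ × F)_x = ∂F_z/∂y - ∂F_y/∂z = 0,
    (∇ × F)_y = ∂F_x/∂z - ∂F_z/∂x = 0,
    (∇ × F)_z = ∂F_y/∂x - ∂F_x/∂y = 24x^2 + 16.

On z = 1, (curl F)_z = 24x^2 + 16.

Convert to polar (x = r cos θ, y = r sin θ, dA = r dr dθ); the integrand becomes 24r^2cos(θ)^2 + 16, so

    ∬_D (curl F)_z dA = ∫_0^{2π} ∫_0^{6} (24r^2cos(θ)^2 + 16) · r dr dθ.

Inner (r from 0 to 6): 7776cos(θ)^2 + 288.
Outer (θ from 0 to 2π): 8352π.

Therefore ∮_C F · dr = 8352π.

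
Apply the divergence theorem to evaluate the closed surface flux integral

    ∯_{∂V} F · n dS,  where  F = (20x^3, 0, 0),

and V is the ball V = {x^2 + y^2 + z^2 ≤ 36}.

By the divergence theorem,

    ∯_{∂V} F · n dS = ∭_V (∇ · F) dV.

Compute the divergence:
    ∇ · F = ∂F_x/∂x + ∂F_y/∂y + ∂F_z/∂z = 60x^2 + 0 + 0 = 60x^2.

In spherical coordinates, x = ρ sin(φ) cos(θ), y = ρ sin(φ) sin(θ), z = ρ cos(φ), dV = ρ^2 sin(φ) dρ dφ dθ, with 0 ≤ ρ ≤ 6, 0 ≤ φ ≤ π, 0 ≤ θ ≤ 2π.

The integrand, after substitution and multiplying by the volume element, becomes (60ρ^2sin(φ)^2cos(θ)^2) · ρ^2 sin(φ), so

    ∭_V (∇·F) dV = ∫_0^{2π} ∫_0^{π} ∫_0^{6} (60ρ^2sin(φ)^2cos(θ)^2) · ρ^2 sin(φ) dρ dφ dθ.

Inner (ρ from 0 to 6): 93312sin(φ)^3cos(θ)^2.
Middle (φ from 0 to π): 124416cos(θ)^2.
Outer (θ from 0 to 2π): 124416π.

Therefore ∯_{∂V} F · n dS = 124416π.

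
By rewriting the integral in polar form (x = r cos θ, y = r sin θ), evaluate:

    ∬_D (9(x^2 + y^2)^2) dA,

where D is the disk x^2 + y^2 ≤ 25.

The region D is 0 ≤ r ≤ 5, 0 ≤ θ ≤ 2π in polar coordinates, where x = r cos(θ), y = r sin(θ), and dA = r dr dθ.

Under the substitution, the integrand becomes 9r^4, so

    ∬_D (9(x^2 + y^2)^2) dA = ∫_{0}^{2π} ∫_{0}^{5} (9r^4) · r dr dθ.

Inner integral (in r): ∫_{0}^{5} (9r^4) · r dr = 46875/2.

Outer integral (in θ): ∫_{0}^{2π} (46875/2) dθ = 46875π.

Therefore ∬_D (9(x^2 + y^2)^2) dA = 46875π.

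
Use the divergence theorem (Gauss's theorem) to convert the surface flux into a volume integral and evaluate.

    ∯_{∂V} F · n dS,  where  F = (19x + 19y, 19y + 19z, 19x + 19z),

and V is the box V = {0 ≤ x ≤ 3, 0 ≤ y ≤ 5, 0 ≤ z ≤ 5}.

By the divergence theorem,

    ∯_{∂V} F · n dS = ∭_V (∇ · F) dV.

Compute the divergence:
    ∇ · F = ∂F_x/∂x + ∂F_y/∂y + ∂F_z/∂z = 19 + 19 + 19 = 57.

V is a rectangular box, so dV = dx dy dz with 0 ≤ x ≤ 3, 0 ≤ y ≤ 5, 0 ≤ z ≤ 5.

Integrate (57) over V as an iterated integral:

    ∭_V (∇·F) dV = ∫_0^{3} ∫_0^{5} ∫_0^{5} (57) dz dy dx.

Inner (z from 0 to 5): 285.
Middle (y from 0 to 5): 1425.
Outer (x from 0 to 3): 4275.

Therefore ∯_{∂V} F · n dS = 4275.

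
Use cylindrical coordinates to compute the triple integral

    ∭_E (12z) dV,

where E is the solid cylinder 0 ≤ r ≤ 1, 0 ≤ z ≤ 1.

In cylindrical coordinates, x = r cos(θ), y = r sin(θ), z = z, and dV = r dr dθ dz.

The integrand becomes 12z, so

    ∭_E (12z) dV = ∫_{0}^{2π} ∫_{0}^{1} ∫_{0}^{1} (12z) · r dz dr dθ.

Inner (z): 6r.
Middle (r from 0 to 1): 3.
Outer (θ): 6π.

Therefore the triple integral equals 6π.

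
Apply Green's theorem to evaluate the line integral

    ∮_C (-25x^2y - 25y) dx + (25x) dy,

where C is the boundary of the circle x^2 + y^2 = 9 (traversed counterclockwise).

Green's theorem converts the closed line integral into a double integral over the enclosed region D:

    ∮_C P dx + Q dy = ∬_D (∂Q/∂x - ∂P/∂y) dA.

Here P = -25x^2y - 25y, Q = 25x, so

    ∂Q/∂x = 25,    ∂P/∂y = -25x^2 - 25,
    ∂Q/∂x - ∂P/∂y = 25x^2 + 50.

D is the region x^2 + y^2 ≤ 9. Evaluating the double integral:

In polar coordinates (x = r cos θ, y = r sin θ, dA = r dr dθ) the integrand becomes 25r^2cos(θ)^2 + 50, so

    ∬_D (25x^2 + 50) dA = ∫_0^{2π} ∫_0^{3} (25r^2cos(θ)^2 + 50) · r dr dθ.

Inner (r from 0 to 3): 2025cos(θ)^2/4 + 225.
Outer (θ from 0 to 2π): 3825π/4.

Therefore ∮_C P dx + Q dy = 3825π/4.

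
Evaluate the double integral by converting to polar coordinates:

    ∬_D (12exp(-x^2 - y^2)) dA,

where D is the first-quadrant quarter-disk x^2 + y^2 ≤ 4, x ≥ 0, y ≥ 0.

The region D is 0 ≤ r ≤ 2, 0 ≤ θ ≤ π/2 in polar coordinates, where x = r cos(θ), y = r sin(θ), and dA = r dr dθ.

Under the substitution, the integrand becomes 12exp(-r^2), so

    ∬_D (12exp(-x^2 - y^2)) dA = ∫_{0}^{π/2} ∫_{0}^{2} (12exp(-r^2)) · r dr dθ.

Inner integral (in r): ∫_{0}^{2} (12exp(-r^2)) · r dr = 6 - 6exp(-4).

Outer integral (in θ): ∫_{0}^{π/2} (6 - 6exp(-4)) dθ = -3π exp(-4) + 3π.

Therefore ∬_D (12exp(-x^2 - y^2)) dA = -3π exp(-4) + 3π.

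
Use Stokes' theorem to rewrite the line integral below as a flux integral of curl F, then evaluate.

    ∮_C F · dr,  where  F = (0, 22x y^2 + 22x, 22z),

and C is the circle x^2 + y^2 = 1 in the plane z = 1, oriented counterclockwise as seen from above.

Let S be the flat disk x^2 + y^2 ≤ 1 in the plane z = 1, with upward unit normal n̂ = ẑ. By Stokes' theorem,

    ∮_C F · dr = ∬_S (∇ × F) · n̂ dS = ∬_D (curl F)_z dA,

where D is the disk x^2 + y^2 ≤ 1.

Compute the curl of F = (0, 22x y^2 + 22x, 22z):
    (∇ × F)_x = ∂F_z/∂y - ∂F_y/∂z = 0,
    (∇ × F)_y = ∂F_x/∂z - ∂F_z/∂x = 0,
    (∇ × F)_z = ∂F_y/∂x - ∂F_x/∂y = 22y^2 + 22.

On z = 1, (curl F)_z = 22y^2 + 22.

Convert to polar (x = r cos θ, y = r sin θ, dA = r dr dθ); the integrand becomes 22r^2sin(θ)^2 + 22, so

    ∬_D (curl F)_z dA = ∫_0^{2π} ∫_0^{1} (22r^2sin(θ)^2 + 22) · r dr dθ.

Inner (r from 0 to 1): 11sin(θ)^2/2 + 11.
Outer (θ from 0 to 2π): 55π/2.

Therefore ∮_C F · dr = 55π/2.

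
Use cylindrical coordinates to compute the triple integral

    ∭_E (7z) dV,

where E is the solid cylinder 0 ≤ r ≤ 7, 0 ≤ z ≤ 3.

In cylindrical coordinates, x = r cos(θ), y = r sin(θ), z = z, and dV = r dr dθ dz.

The integrand becomes 7z, so

    ∭_E (7z) dV = ∫_{0}^{2π} ∫_{0}^{7} ∫_{0}^{3} (7z) · r dz dr dθ.

Inner (z): 63r/2.
Middle (r from 0 to 7): 3087/4.
Outer (θ): 3087π/2.

Therefore the triple integral equals 3087π/2.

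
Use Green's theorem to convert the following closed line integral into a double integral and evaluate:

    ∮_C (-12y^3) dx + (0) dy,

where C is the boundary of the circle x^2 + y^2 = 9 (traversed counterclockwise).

Green's theorem converts the closed line integral into a double integral over the enclosed region D:

    ∮_C P dx + Q dy = ∬_D (∂Q/∂x - ∂P/∂y) dA.

Here P = -12y^3, Q = 0, so

    ∂Q/∂x = 0,    ∂P/∂y = -36y^2,
    ∂Q/∂x - ∂P/∂y = 36y^2.

D is the region x^2 + y^2 ≤ 9. Evaluating the double integral:

In polar coordinates (x = r cos θ, y = r sin θ, dA = r dr dθ) the integrand becomes 36r^2sin(θ)^2, so

    ∬_D (36y^2) dA = ∫_0^{2π} ∫_0^{3} (36r^2sin(θ)^2) · r dr dθ.

Inner (r from 0 to 3): 729sin(θ)^2.
Outer (θ from 0 to 2π): 729π.

Therefore ∮_C P dx + Q dy = 729π.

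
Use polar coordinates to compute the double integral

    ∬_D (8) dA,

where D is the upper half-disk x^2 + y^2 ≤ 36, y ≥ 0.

The region D is 0 ≤ r ≤ 6, 0 ≤ θ ≤ π in polar coordinates, where x = r cos(θ), y = r sin(θ), and dA = r dr dθ.

Under the substitution, the integrand becomes 8, so

    ∬_D (8) dA = ∫_{0}^{π} ∫_{0}^{6} (8) · r dr dθ.

Inner integral (in r): ∫_{0}^{6} (8) · r dr = 144.

Outer integral (in θ): ∫_{0}^{π} (144) dθ = 144π.

Therefore ∬_D (8) dA = 144π.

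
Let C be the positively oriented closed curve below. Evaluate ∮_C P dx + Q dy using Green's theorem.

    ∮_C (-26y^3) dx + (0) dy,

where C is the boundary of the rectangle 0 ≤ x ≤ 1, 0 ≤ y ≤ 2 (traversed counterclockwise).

Green's theorem converts the closed line integral into a double integral over the enclosed region D:

    ∮_C P dx + Q dy = ∬_D (∂Q/∂x - ∂P/∂y) dA.

Here P = -26y^3, Q = 0, so

    ∂Q/∂x = 0,    ∂P/∂y = -78y^2,
    ∂Q/∂x - ∂P/∂y = 78y^2.

D is the region 0 ≤ x ≤ 1, 0 ≤ y ≤ 2. Evaluating the double integral:

    ∬_D (78y^2) dA = ∫_0^{1} ∫_0^{2} (78y^2) dy dx.

Inner (y from 0 to 2): 208.
Outer (x from 0 to 1): 208.

Therefore ∮_C P dx + Q dy = 208.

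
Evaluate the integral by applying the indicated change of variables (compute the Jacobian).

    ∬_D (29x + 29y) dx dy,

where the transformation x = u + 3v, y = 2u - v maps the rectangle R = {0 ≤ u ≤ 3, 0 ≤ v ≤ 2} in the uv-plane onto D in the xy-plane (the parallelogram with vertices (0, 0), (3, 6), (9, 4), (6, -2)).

Compute the Jacobian determinant of (x, y) with respect to (u, v):

    ∂(x,y)/∂(u,v) = | 1  3 | = (1)(-1) - (3)(2) = -7.
                   | 2  -1 |

Its absolute value is |J| = 7 (the area scaling factor).

Substituting x = u + 3v, y = 2u - v into the integrand,

    29x + 29y → 87u + 58v,

so the integral becomes

    ∬_R (87u + 58v) · |J| du dv = ∫_0^3 ∫_0^2 (609u + 406v) dv du.

Inner (v): 1218u + 812.
Outer (u): 7917.

Therefore ∬_D (29x + 29y) dx dy = 7917.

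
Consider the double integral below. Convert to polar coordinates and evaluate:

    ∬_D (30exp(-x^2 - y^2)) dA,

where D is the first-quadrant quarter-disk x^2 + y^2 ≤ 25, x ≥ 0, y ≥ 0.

The region D is 0 ≤ r ≤ 5, 0 ≤ θ ≤ π/2 in polar coordinates, where x = r cos(θ), y = r sin(θ), and dA = r dr dθ.

Under the substitution, the integrand becomes 30exp(-r^2), so

    ∬_D (30exp(-x^2 - y^2)) dA = ∫_{0}^{π/2} ∫_{0}^{5} (30exp(-r^2)) · r dr dθ.

Inner integral (in r): ∫_{0}^{5} (30exp(-r^2)) · r dr = 15 - 15exp(-25).

Outer integral (in θ): ∫_{0}^{π/2} (15 - 15exp(-25)) dθ = -15π (1 - exp(25))exp(-25)/2.

Therefore ∬_D (30exp(-x^2 - y^2)) dA = -15π (1 - exp(25))exp(-25)/2.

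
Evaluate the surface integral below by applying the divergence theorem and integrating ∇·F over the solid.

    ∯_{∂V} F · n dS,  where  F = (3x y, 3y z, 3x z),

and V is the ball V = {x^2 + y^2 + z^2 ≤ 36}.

By the divergence theorem,

    ∯_{∂V} F · n dS = ∭_V (∇ · F) dV.

Compute the divergence:
    ∇ · F = ∂F_x/∂x + ∂F_y/∂y + ∂F_z/∂z = 3y + 3z + 3x = 3x + 3y + 3z.

In spherical coordinates, x = ρ sin(φ) cos(θ), y = ρ sin(φ) sin(θ), z = ρ cos(φ), dV = ρ^2 sin(φ) dρ dφ dθ, with 0 ≤ ρ ≤ 6, 0 ≤ φ ≤ π, 0 ≤ θ ≤ 2π.

The integrand, after substitution and multiplying by the volume element, becomes (3ρ (sqrt(2)sin(φ)sin(θ + π/4) + cos(φ))) · ρ^2 sin(φ), so

    ∭_V (∇·F) dV = ∫_0^{2π} ∫_0^{π} ∫_0^{6} (3ρ (sqrt(2)sin(φ)sin(θ + π/4) + cos(φ))) · ρ^2 sin(φ) dρ dφ dθ.

Inner (ρ from 0 to 6): 972(sqrt(2)sin(φ)sin(θ + π/4) + cos(φ))sin(φ).
Middle (φ from 0 to π): 486sqrt(2)π sin(θ + π/4).
Outer (θ from 0 to 2π): 0.

Therefore ∯_{∂V} F · n dS = 0.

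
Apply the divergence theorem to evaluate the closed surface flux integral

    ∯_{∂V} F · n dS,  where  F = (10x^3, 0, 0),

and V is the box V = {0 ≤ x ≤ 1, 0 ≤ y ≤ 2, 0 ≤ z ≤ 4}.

By the divergence theorem,

    ∯_{∂V} F · n dS = ∭_V (∇ · F) dV.

Compute the divergence:
    ∇ · F = ∂F_x/∂x + ∂F_y/∂y + ∂F_z/∂z = 30x^2 + 0 + 0 = 30x^2.

V is a rectangular box, so dV = dx dy dz with 0 ≤ x ≤ 1, 0 ≤ y ≤ 2, 0 ≤ z ≤ 4.

Integrate (30x^2) over V as an iterated integral:

    ∭_V (∇·F) dV = ∫_0^{1} ∫_0^{2} ∫_0^{4} (30x^2) dz dy dx.

Inner (z from 0 to 4): 120x^2.
Middle (y from 0 to 2): 240x^2.
Outer (x from 0 to 1): 80.

Therefore ∯_{∂V} F · n dS = 80.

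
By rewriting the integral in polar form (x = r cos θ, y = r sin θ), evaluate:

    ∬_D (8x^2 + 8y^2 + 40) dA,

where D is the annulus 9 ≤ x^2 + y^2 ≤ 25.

The region D is 3 ≤ r ≤ 5, 0 ≤ θ ≤ 2π in polar coordinates, where x = r cos(θ), y = r sin(θ), and dA = r dr dθ.

Under the substitution, the integrand becomes 8r^2 + 40, so

    ∬_D (8x^2 + 8y^2 + 40) dA = ∫_{0}^{2π} ∫_{3}^{5} (8r^2 + 40) · r dr dθ.

Inner integral (in r): ∫_{3}^{5} (8r^2 + 40) · r dr = 1408.

Outer integral (in θ): ∫_{0}^{2π} (1408) dθ = 2816π.

Therefore ∬_D (8x^2 + 8y^2 + 40) dA = 2816π.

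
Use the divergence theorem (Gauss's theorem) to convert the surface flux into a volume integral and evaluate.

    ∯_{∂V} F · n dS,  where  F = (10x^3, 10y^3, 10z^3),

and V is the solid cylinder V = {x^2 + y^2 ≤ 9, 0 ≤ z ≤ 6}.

By the divergence theorem,

    ∯_{∂V} F · n dS = ∭_V (∇ · F) dV.

Compute the divergence:
    ∇ · F = ∂F_x/∂x + ∂F_y/∂y + ∂F_z/∂z = 30x^2 + 30y^2 + 30z^2.

In cylindrical coordinates, x = r cos(θ), y = r sin(θ), z = z, dV = r dr dθ dz, with 0 ≤ r ≤ 3, 0 ≤ θ ≤ 2π, 0 ≤ z ≤ 6.

The integrand, after substitution and multiplying by the volume element, becomes (30r^2 + 30z^2) · r, so

    ∭_V (∇·F) dV = ∫_0^{2π} ∫_0^{3} ∫_0^{6} (30r^2 + 30z^2) · r dz dr dθ.

Inner (z from 0 to 6): 180r (r^2 + 12).
Middle (r from 0 to 3): 13365.
Outer (θ from 0 to 2π): 26730π.

Therefore ∯_{∂V} F · n dS = 26730π.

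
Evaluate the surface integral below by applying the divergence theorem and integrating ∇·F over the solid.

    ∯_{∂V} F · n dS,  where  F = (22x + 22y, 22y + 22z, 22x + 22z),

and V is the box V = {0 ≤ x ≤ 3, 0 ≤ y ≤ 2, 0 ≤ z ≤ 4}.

By the divergence theorem,

    ∯_{∂V} F · n dS = ∭_V (∇ · F) dV.

Compute the divergence:
    ∇ · F = ∂F_x/∂x + ∂F_y/∂y + ∂F_z/∂z = 22 + 22 + 22 = 66.

V is a rectangular box, so dV = dx dy dz with 0 ≤ x ≤ 3, 0 ≤ y ≤ 2, 0 ≤ z ≤ 4.

Integrate (66) over V as an iterated integral:

    ∭_V (∇·F) dV = ∫_0^{3} ∫_0^{2} ∫_0^{4} (66) dz dy dx.

Inner (z from 0 to 4): 264.
Middle (y from 0 to 2): 528.
Outer (x from 0 to 3): 1584.

Therefore ∯_{∂V} F · n dS = 1584.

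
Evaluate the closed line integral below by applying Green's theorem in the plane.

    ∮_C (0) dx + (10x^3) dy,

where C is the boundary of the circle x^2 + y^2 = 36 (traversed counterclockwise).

Green's theorem converts the closed line integral into a double integral over the enclosed region D:

    ∮_C P dx + Q dy = ∬_D (∂Q/∂x - ∂P/∂y) dA.

Here P = 0, Q = 10x^3, so

    ∂Q/∂x = 30x^2,    ∂P/∂y = 0,
    ∂Q/∂x - ∂P/∂y = 30x^2.

D is the region x^2 + y^2 ≤ 36. Evaluating the double integral:

In polar coordinates (x = r cos θ, y = r sin θ, dA = r dr dθ) the integrand becomes 30r^2cos(θ)^2, so

    ∬_D (30x^2) dA = ∫_0^{2π} ∫_0^{6} (30r^2cos(θ)^2) · r dr dθ.

Inner (r from 0 to 6): 9720cos(θ)^2.
Outer (θ from 0 to 2π): 9720π.

Therefore ∮_C P dx + Q dy = 9720π.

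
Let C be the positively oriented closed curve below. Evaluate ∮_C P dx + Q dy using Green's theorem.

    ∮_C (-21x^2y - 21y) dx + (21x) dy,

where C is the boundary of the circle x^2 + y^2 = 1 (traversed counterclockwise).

Green's theorem converts the closed line integral into a double integral over the enclosed region D:

    ∮_C P dx + Q dy = ∬_D (∂Q/∂x - ∂P/∂y) dA.

Here P = -21x^2y - 21y, Q = 21x, so

    ∂Q/∂x = 21,    ∂P/∂y = -21x^2 - 21,
    ∂Q/∂x - ∂P/∂y = 21x^2 + 42.

D is the region x^2 + y^2 ≤ 1. Evaluating the double integral:

In polar coordinates (x = r cos θ, y = r sin θ, dA = r dr dθ) the integrand becomes 21r^2cos(θ)^2 + 42, so

    ∬_D (21x^2 + 42) dA = ∫_0^{2π} ∫_0^{1} (21r^2cos(θ)^2 + 42) · r dr dθ.

Inner (r from 0 to 1): 21cos(θ)^2/4 + 21.
Outer (θ from 0 to 2π): 189π/4.

Therefore ∮_C P dx + Q dy = 189π/4.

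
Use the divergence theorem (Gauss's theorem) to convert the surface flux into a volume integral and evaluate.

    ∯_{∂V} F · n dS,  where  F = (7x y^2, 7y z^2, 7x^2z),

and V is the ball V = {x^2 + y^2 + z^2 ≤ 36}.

By the divergence theorem,

    ∯_{∂V} F · n dS = ∭_V (∇ · F) dV.

Compute the divergence:
    ∇ · F = ∂F_x/∂x + ∂F_y/∂y + ∂F_z/∂z = 7y^2 + 7z^2 + 7x^2 = 7x^2 + 7y^2 + 7z^2.

In spherical coordinates, x = ρ sin(φ) cos(θ), y = ρ sin(φ) sin(θ), z = ρ cos(φ), dV = ρ^2 sin(φ) dρ dφ dθ, with 0 ≤ ρ ≤ 6, 0 ≤ φ ≤ π, 0 ≤ θ ≤ 2π.

The integrand, after substitution and multiplying by the volume element, becomes (7ρ^2) · ρ^2 sin(φ), so

    ∭_V (∇·F) dV = ∫_0^{2π} ∫_0^{π} ∫_0^{6} (7ρ^2) · ρ^2 sin(φ) dρ dφ dθ.

Inner (ρ from 0 to 6): 54432sin(φ)/5.
Middle (φ from 0 to π): 108864/5.
Outer (θ from 0 to 2π): 217728π/5.

Therefore ∯_{∂V} F · n dS = 217728π/5.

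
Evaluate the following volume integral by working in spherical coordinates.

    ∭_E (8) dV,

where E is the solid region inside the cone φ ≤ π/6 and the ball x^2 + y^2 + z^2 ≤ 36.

In spherical coordinates, x = ρ sin(φ) cos(θ), y = ρ sin(φ) sin(θ), z = ρ cos(φ), and dV = ρ^2 sin(φ) dρ dφ dθ.

The integrand becomes 8, so

    ∭_E (8) dV = ∫_{0}^{2π} ∫_{0}^{π/6} ∫_{0}^{6} (8) · ρ^2 sin(φ) dρ dφ dθ.

Inner (ρ): 576sin(φ).
Middle (φ): 576 - 288sqrt(3).
Outer (θ): 576π (2 - sqrt(3)).

Therefore the triple integral equals 576π (2 - sqrt(3)).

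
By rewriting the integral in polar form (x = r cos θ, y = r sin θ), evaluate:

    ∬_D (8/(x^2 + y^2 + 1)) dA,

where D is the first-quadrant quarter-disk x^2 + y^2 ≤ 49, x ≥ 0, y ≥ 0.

The region D is 0 ≤ r ≤ 7, 0 ≤ θ ≤ π/2 in polar coordinates, where x = r cos(θ), y = r sin(θ), and dA = r dr dθ.

Under the substitution, the integrand becomes 8/(r^2 + 1), so

    ∬_D (8/(x^2 + y^2 + 1)) dA = ∫_{0}^{π/2} ∫_{0}^{7} (8/(r^2 + 1)) · r dr dθ.

Inner integral (in r): ∫_{0}^{7} (8/(r^2 + 1)) · r dr = log(6250000).

Outer integral (in θ): ∫_{0}^{π/2} (log(6250000)) dθ = 2π log(50).

Therefore ∬_D (8/(x^2 + y^2 + 1)) dA = 2π log(50).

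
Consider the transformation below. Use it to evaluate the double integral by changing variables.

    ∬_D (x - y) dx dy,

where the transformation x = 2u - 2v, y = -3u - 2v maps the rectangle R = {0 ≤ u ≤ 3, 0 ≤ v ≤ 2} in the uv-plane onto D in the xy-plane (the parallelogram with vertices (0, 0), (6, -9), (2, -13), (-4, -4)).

Compute the Jacobian determinant of (x, y) with respect to (u, v):

    ∂(x,y)/∂(u,v) = | 2  -2 | = (2)(-2) - (-2)(-3) = -10.
                   | -3  -2 |

Its absolute value is |J| = 10 (the area scaling factor).

Substituting x = 2u - 2v, y = -3u - 2v into the integrand,

    x - y → 5u,

so the integral becomes

    ∬_R (5u) · |J| du dv = ∫_0^3 ∫_0^2 (50u) dv du.

Inner (v): 100u.
Outer (u): 450.

Therefore ∬_D (x - y) dx dy = 450.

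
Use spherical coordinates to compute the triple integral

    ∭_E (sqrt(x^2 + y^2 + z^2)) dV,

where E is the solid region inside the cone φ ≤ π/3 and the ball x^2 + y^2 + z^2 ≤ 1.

In spherical coordinates, x = ρ sin(φ) cos(θ), y = ρ sin(φ) sin(θ), z = ρ cos(φ), and dV = ρ^2 sin(φ) dρ dφ dθ.

The integrand becomes ρ, so

    ∭_E (sqrt(x^2 + y^2 + z^2)) dV = ∫_{0}^{2π} ∫_{0}^{π/3} ∫_{0}^{1} (ρ) · ρ^2 sin(φ) dρ dφ dθ.

Inner (ρ): sin(φ)/4.
Middle (φ): 1/8.
Outer (θ): π/4.

Therefore the triple integral equals π/4.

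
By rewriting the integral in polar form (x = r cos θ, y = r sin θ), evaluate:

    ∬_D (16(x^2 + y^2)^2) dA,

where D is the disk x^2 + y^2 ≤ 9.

The region D is 0 ≤ r ≤ 3, 0 ≤ θ ≤ 2π in polar coordinates, where x = r cos(θ), y = r sin(θ), and dA = r dr dθ.

Under the substitution, the integrand becomes 16r^4, so

    ∬_D (16(x^2 + y^2)^2) dA = ∫_{0}^{2π} ∫_{0}^{3} (16r^4) · r dr dθ.

Inner integral (in r): ∫_{0}^{3} (16r^4) · r dr = 1944.

Outer integral (in θ): ∫_{0}^{2π} (1944) dθ = 3888π.

Therefore ∬_D (16(x^2 + y^2)^2) dA = 3888π.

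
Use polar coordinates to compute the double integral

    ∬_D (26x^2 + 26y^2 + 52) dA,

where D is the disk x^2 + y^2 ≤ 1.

The region D is 0 ≤ r ≤ 1, 0 ≤ θ ≤ 2π in polar coordinates, where x = r cos(θ), y = r sin(θ), and dA = r dr dθ.

Under the substitution, the integrand becomes 26r^2 + 52, so

    ∬_D (26x^2 + 26y^2 + 52) dA = ∫_{0}^{2π} ∫_{0}^{1} (26r^2 + 52) · r dr dθ.

Inner integral (in r): ∫_{0}^{1} (26r^2 + 52) · r dr = 65/2.

Outer integral (in θ): ∫_{0}^{2π} (65/2) dθ = 65π.

Therefore ∬_D (26x^2 + 26y^2 + 52) dA = 65π.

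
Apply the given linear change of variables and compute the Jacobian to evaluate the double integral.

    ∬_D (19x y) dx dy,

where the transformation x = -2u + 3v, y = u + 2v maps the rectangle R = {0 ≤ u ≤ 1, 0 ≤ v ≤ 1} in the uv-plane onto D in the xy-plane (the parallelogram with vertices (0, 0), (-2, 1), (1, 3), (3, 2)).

Compute the Jacobian determinant of (x, y) with respect to (u, v):

    ∂(x,y)/∂(u,v) = | -2  3 | = (-2)(2) - (3)(1) = -7.
                   | 1  2 |

Its absolute value is |J| = 7 (the area scaling factor).

Substituting x = -2u + 3v, y = u + 2v into the integrand,

    19x y → -38u^2 - 19u v + 114v^2,

so the integral becomes

    ∬_R (-38u^2 - 19u v + 114v^2) · |J| du dv = ∫_0^1 ∫_0^1 (-266u^2 - 133u v + 798v^2) dv du.

Inner (v): -266u^2 - 133u/2 + 266.
Outer (u): 1729/12.

Therefore ∬_D (19x y) dx dy = 1729/12.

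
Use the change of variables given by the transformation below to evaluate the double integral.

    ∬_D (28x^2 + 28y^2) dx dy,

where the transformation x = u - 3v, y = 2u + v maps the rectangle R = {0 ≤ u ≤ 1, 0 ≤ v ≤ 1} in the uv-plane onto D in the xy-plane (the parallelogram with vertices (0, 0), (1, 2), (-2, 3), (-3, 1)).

Compute the Jacobian determinant of (x, y) with respect to (u, v):

    ∂(x,y)/∂(u,v) = | 1  -3 | = (1)(1) - (-3)(2) = 7.
                   | 2  1 |

Its absolute value is |J| = 7 (the area scaling factor).

Substituting x = u - 3v, y = 2u + v into the integrand,

    28x^2 + 28y^2 → 140u^2 - 56u v + 280v^2,

so the integral becomes

    ∬_R (140u^2 - 56u v + 280v^2) · |J| du dv = ∫_0^1 ∫_0^1 (980u^2 - 392u v + 1960v^2) dv du.

Inner (v): 980u^2 - 196u + 1960/3.
Outer (u): 882.

Therefore ∬_D (28x^2 + 28y^2) dx dy = 882.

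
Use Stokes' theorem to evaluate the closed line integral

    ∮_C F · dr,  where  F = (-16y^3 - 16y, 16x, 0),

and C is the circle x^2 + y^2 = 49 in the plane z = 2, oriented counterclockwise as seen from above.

Let S be the flat disk x^2 + y^2 ≤ 49 in the plane z = 2, with upward unit normal n̂ = ẑ. By Stokes' theorem,

    ∮_C F · dr = ∬_S (∇ × F) · n̂ dS = ∬_D (curl F)_z dA,

where D is the disk x^2 + y^2 ≤ 49.

Compute the curl of F = (-16y^3 - 16y, 16x, 0):
    (∇ × F)_x = ∂F_z/∂y - ∂F_y/∂z = 0,
    (∇ × F)_y = ∂F_x/∂z - ∂F_z/∂x = 0,
    (∇ × F)_z = ∂F_y/∂x - ∂F_x/∂y = 48y^2 + 32.

On z = 2, (curl F)_z = 48y^2 + 32.

Convert to polar (x = r cos θ, y = r sin θ, dA = r dr dθ); the integrand becomes 48r^2sin(θ)^2 + 32, so

    ∬_D (curl F)_z dA = ∫_0^{2π} ∫_0^{7} (48r^2sin(θ)^2 + 32) · r dr dθ.

Inner (r from 0 to 7): 28812sin(θ)^2 + 784.
Outer (θ from 0 to 2π): 30380π.

Therefore ∮_C F · dr = 30380π.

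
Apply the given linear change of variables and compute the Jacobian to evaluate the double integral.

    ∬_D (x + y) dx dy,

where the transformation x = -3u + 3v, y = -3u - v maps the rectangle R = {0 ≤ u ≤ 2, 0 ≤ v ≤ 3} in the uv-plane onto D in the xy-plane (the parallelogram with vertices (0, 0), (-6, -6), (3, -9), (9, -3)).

Compute the Jacobian determinant of (x, y) with respect to (u, v):

    ∂(x,y)/∂(u,v) = | -3  3 | = (-3)(-1) - (3)(-3) = 12.
                   | -3  -1 |

Its absolute value is |J| = 12 (the area scaling factor).

Substituting x = -3u + 3v, y = -3u - v into the integrand,

    x + y → -6u + 2v,

so the integral becomes

    ∬_R (-6u + 2v) · |J| du dv = ∫_0^2 ∫_0^3 (-72u + 24v) dv du.

Inner (v): 108 - 216u.
Outer (u): -216.

Therefore ∬_D (x + y) dx dy = -216.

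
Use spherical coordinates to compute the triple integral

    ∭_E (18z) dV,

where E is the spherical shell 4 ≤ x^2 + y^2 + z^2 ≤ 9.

In spherical coordinates, x = ρ sin(φ) cos(θ), y = ρ sin(φ) sin(θ), z = ρ cos(φ), and dV = ρ^2 sin(φ) dρ dφ dθ.

The integrand becomes 18ρ cos(φ), so

    ∭_E (18z) dV = ∫_{0}^{2π} ∫_{0}^{π} ∫_{2}^{3} (18ρ cos(φ)) · ρ^2 sin(φ) dρ dφ dθ.

Inner (ρ): 585sin(2φ)/4.
Middle (φ): 0.
Outer (θ): 0.

Therefore the triple integral equals 0.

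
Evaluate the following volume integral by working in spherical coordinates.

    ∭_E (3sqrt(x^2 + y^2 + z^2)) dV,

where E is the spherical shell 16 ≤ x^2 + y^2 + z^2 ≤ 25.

In spherical coordinates, x = ρ sin(φ) cos(θ), y = ρ sin(φ) sin(θ), z = ρ cos(φ), and dV = ρ^2 sin(φ) dρ dφ dθ.

The integrand becomes 3ρ, so

    ∭_E (3sqrt(x^2 + y^2 + z^2)) dV = ∫_{0}^{2π} ∫_{0}^{π} ∫_{4}^{5} (3ρ) · ρ^2 sin(φ) dρ dφ dθ.

Inner (ρ): 1107sin(φ)/4.
Middle (φ): 1107/2.
Outer (θ): 1107π.

Therefore the triple integral equals 1107π.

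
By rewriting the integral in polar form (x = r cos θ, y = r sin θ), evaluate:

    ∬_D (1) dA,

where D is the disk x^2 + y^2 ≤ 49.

The region D is 0 ≤ r ≤ 7, 0 ≤ θ ≤ 2π in polar coordinates, where x = r cos(θ), y = r sin(θ), and dA = r dr dθ.

Under the substitution, the integrand becomes 1, so

    ∬_D (1) dA = ∫_{0}^{2π} ∫_{0}^{7} (1) · r dr dθ.

Inner integral (in r): ∫_{0}^{7} (1) · r dr = 49/2.

Outer integral (in θ): ∫_{0}^{2π} (49/2) dθ = 49π.

Therefore ∬_D (1) dA = 49π.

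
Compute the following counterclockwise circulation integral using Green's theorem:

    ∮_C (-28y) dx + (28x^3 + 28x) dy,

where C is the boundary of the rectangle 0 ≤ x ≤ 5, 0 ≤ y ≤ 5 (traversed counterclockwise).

Green's theorem converts the closed line integral into a double integral over the enclosed region D:

    ∮_C P dx + Q dy = ∬_D (∂Q/∂x - ∂P/∂y) dA.

Here P = -28y, Q = 28x^3 + 28x, so

    ∂Q/∂x = 84x^2 + 28,    ∂P/∂y = -28,
    ∂Q/∂x - ∂P/∂y = 84x^2 + 56.

D is the region 0 ≤ x ≤ 5, 0 ≤ y ≤ 5. Evaluating the double integral:

    ∬_D (84x^2 + 56) dA = ∫_0^{5} ∫_0^{5} (84x^2 + 56) dy dx.

Inner (y from 0 to 5): 420x^2 + 280.
Outer (x from 0 to 5): 18900.

Therefore ∮_C P dx + Q dy = 18900.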